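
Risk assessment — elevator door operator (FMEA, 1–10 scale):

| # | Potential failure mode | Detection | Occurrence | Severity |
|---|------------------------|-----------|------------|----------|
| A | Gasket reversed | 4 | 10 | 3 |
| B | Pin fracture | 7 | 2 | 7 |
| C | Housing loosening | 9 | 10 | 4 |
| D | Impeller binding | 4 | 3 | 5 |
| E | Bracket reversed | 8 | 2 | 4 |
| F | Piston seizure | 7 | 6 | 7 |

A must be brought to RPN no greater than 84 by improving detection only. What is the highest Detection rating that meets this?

A: S=3, O=10, D=4 → current RPN = 120.
Fixed product = 30. Need 30 × D ≤ 84, so D ≤ 84/30 = 2.80.
Maximum integer Detection rating = 2 (gives RPN 60; D=3 would give 90 > 84).

2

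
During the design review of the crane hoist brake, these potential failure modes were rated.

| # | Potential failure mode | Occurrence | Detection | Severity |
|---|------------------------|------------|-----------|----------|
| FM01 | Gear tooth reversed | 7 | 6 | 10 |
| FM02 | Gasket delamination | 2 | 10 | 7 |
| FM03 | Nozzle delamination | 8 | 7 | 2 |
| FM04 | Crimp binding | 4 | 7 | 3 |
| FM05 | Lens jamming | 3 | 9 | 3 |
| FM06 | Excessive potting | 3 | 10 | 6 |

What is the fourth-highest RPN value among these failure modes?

112

RPN = Severity × Occurrence × Detection:
  FM01: 10 × 7 × 6 = 420
  FM02: 7 × 2 × 10 = 140
  FM03: 2 × 8 × 7 = 112
  FM04: 3 × 4 × 7 = 84
  FM05: 3 × 3 × 9 = 81
  FM06: 6 × 3 × 10 = 180
Sorted descending: 420, 180, 140, 112, 84, 81.
The fourth-highest RPN is 112 (FM03).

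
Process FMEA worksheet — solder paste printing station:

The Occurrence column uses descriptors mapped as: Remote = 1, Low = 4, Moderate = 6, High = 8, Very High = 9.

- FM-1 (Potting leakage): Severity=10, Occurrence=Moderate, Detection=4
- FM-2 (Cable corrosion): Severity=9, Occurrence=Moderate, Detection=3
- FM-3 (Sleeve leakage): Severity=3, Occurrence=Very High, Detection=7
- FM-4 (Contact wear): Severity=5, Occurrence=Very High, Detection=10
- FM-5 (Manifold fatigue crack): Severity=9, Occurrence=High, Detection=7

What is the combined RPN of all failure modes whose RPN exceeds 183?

1383

RPN = Severity × Occurrence × Detection:
  FM-1: 10 × 6 × 4 = 240
  FM-2: 9 × 6 × 3 = 162
  FM-3: 3 × 9 × 7 = 189
  FM-4: 5 × 9 × 10 = 450
  FM-5: 9 × 8 × 7 = 504
RPN > 183: FM-1 (240), FM-3 (189), FM-4 (450), FM-5 (504).
Sum: 240 + 189 + 450 + 504 = 1383.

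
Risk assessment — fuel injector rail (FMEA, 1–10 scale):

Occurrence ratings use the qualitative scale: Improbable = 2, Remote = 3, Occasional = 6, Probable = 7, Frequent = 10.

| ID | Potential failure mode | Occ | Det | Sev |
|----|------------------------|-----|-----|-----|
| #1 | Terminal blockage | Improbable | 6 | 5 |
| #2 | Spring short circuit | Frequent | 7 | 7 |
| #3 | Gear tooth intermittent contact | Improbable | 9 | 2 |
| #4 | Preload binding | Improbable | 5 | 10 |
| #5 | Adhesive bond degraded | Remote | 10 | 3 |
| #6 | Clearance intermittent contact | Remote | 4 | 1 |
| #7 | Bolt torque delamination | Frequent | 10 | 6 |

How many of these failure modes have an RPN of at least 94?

3

RPN = Severity × Occurrence × Detection:
  #1: 5 × 2 × 6 = 60
  #2: 7 × 10 × 7 = 490
  #3: 2 × 2 × 9 = 36
  #4: 10 × 2 × 5 = 100
  #5: 3 × 3 × 10 = 90
  #6: 1 × 3 × 4 = 12
  #7: 6 × 10 × 10 = 600
Modes with RPN ≥ 94: #2 (490), #4 (100), #7 (600) → 3.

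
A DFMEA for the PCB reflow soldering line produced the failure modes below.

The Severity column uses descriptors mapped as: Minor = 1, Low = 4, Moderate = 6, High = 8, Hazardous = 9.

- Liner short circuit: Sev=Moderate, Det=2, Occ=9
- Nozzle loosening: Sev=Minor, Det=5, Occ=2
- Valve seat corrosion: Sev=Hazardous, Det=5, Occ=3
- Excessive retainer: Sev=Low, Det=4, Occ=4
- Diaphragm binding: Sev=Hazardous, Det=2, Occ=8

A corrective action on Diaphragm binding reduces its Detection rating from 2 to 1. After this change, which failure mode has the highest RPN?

RPN = Severity × Occurrence × Detection:
  Liner short circuit: 6 × 9 × 2 = 108
  Nozzle loosening: 1 × 2 × 5 = 10
  Valve seat corrosion: 9 × 3 × 5 = 135
  Excessive retainer: 4 × 4 × 4 = 64
  Diaphragm binding: 9 × 8 × 2 = 144
After action: Diaphragm binding → 9 × 8 × 1 = 72.
Revised RPNs: Valve seat corrosion=135, Liner short circuit=108, Diaphragm binding=72, Excessive retainer=64, Nozzle loosening=10.
Highest is now Valve seat corrosion (135).

Valve seat corrosion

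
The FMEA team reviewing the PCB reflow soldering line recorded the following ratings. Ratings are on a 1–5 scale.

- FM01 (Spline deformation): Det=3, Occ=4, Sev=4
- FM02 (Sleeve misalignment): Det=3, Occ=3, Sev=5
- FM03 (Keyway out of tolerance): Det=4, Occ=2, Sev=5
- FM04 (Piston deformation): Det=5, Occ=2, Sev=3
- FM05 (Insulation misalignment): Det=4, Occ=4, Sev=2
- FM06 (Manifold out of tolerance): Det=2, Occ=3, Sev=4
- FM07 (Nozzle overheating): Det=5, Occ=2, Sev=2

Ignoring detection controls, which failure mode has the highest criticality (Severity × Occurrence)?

FM01

Criticality = Severity × Occurrence:
  FM01: 4 × 4 = 16
  FM02: 5 × 3 = 15
  FM03: 5 × 2 = 10
  FM04: 3 × 2 = 6
  FM05: 2 × 4 = 8
  FM06: 4 × 3 = 12
  FM07: 2 × 2 = 4
Highest criticality is 16 → FM01.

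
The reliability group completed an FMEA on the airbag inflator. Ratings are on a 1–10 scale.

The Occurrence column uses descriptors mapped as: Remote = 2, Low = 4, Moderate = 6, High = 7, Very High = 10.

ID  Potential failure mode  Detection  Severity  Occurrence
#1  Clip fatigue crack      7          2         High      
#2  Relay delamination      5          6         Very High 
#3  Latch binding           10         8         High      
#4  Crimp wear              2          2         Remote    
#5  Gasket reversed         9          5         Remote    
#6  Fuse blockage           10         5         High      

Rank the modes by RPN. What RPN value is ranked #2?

350

RPN = Severity × Occurrence × Detection:
  #1: 2 × 7 × 7 = 98
  #2: 6 × 10 × 5 = 300
  #3: 8 × 7 × 10 = 560
  #4: 2 × 2 × 2 = 8
  #5: 5 × 2 × 9 = 90
  #6: 5 × 7 × 10 = 350
Sorted descending: 560, 350, 300, 98, 90, 8.
The second-highest RPN is 350 (#6).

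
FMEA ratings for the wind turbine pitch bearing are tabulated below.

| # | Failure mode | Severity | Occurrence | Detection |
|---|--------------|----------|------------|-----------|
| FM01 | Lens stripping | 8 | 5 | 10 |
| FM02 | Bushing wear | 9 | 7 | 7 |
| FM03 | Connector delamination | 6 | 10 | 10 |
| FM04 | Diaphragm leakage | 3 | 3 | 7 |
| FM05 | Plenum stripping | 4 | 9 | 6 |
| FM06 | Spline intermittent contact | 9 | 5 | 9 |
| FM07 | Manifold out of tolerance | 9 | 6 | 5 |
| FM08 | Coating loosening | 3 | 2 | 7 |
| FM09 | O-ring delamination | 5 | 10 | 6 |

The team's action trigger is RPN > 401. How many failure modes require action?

3

RPN = Severity × Occurrence × Detection:
  FM01: 8 × 5 × 10 = 400
  FM02: 9 × 7 × 7 = 441
  FM03: 6 × 10 × 10 = 600
  FM04: 3 × 3 × 7 = 63
  FM05: 4 × 9 × 6 = 216
  FM06: 9 × 5 × 9 = 405
  FM07: 9 × 6 × 5 = 270
  FM08: 3 × 2 × 7 = 42
  FM09: 5 × 10 × 6 = 300
Modes with RPN > 401: FM02 (441), FM03 (600), FM06 (405) → 3.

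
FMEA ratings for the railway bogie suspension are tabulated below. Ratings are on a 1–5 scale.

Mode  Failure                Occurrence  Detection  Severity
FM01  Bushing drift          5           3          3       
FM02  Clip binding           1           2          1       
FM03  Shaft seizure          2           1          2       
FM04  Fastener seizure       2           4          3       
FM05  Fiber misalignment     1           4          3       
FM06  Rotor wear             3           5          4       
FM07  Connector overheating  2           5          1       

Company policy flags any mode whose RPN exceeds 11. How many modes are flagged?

RPN = Severity × Occurrence × Detection:
  FM01: 3 × 5 × 3 = 45
  FM02: 1 × 1 × 2 = 2
  FM03: 2 × 2 × 1 = 4
  FM04: 3 × 2 × 4 = 24
  FM05: 3 × 1 × 4 = 12
  FM06: 4 × 3 × 5 = 60
  FM07: 1 × 2 × 5 = 10
Modes with RPN > 11: FM01 (45), FM04 (24), FM05 (12), FM06 (60) → 4.

4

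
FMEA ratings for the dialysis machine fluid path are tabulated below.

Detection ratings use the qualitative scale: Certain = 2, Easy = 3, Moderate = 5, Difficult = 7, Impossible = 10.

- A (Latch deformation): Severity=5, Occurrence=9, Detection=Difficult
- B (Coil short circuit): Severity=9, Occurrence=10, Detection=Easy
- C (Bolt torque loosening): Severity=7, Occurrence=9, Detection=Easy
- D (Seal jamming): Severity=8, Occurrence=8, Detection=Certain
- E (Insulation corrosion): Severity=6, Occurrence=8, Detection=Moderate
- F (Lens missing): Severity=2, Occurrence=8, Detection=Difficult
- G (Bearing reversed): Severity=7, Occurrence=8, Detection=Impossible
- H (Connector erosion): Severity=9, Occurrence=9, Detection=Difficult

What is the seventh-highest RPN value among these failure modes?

128

RPN = Severity × Occurrence × Detection:
  A: 5 × 9 × 7 = 315
  B: 9 × 10 × 3 = 270
  C: 7 × 9 × 3 = 189
  D: 8 × 8 × 2 = 128
  E: 6 × 8 × 5 = 240
  F: 2 × 8 × 7 = 112
  G: 7 × 8 × 10 = 560
  H: 9 × 9 × 7 = 567
Sorted descending: 567, 560, 315, 270, 240, 189, 128, 112.
The seventh-highest RPN is 128 (D).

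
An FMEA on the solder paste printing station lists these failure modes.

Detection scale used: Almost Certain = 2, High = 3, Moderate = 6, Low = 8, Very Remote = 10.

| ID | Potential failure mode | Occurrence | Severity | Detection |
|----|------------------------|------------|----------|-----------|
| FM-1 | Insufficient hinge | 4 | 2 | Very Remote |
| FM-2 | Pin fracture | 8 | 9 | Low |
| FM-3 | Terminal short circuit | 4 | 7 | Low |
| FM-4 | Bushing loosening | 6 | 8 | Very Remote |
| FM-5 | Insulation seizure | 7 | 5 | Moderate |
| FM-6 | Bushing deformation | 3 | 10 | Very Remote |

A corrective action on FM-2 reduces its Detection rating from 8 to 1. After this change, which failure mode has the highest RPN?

RPN = Severity × Occurrence × Detection:
  FM-1: 2 × 4 × 10 = 80
  FM-2: 9 × 8 × 8 = 576
  FM-3: 7 × 4 × 8 = 224
  FM-4: 8 × 6 × 10 = 480
  FM-5: 5 × 7 × 6 = 210
  FM-6: 10 × 3 × 10 = 300
After action: FM-2 → 9 × 8 × 1 = 72.
Revised RPNs: FM-4=480, FM-6=300, FM-3=224, FM-5=210, FM-1=80, FM-2=72.
Highest is now FM-4 (480).

FM-4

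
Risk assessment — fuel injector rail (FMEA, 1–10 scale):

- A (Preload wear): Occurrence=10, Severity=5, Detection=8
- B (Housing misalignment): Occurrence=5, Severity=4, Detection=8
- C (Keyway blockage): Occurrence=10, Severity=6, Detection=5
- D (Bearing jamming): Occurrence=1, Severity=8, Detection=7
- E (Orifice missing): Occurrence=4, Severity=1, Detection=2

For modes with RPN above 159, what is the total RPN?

860

RPN = Severity × Occurrence × Detection:
  A: 5 × 10 × 8 = 400
  B: 4 × 5 × 8 = 160
  C: 6 × 10 × 5 = 300
  D: 8 × 1 × 7 = 56
  E: 1 × 4 × 2 = 8
RPN > 159: A (400), B (160), C (300).
Sum: 400 + 160 + 300 = 860.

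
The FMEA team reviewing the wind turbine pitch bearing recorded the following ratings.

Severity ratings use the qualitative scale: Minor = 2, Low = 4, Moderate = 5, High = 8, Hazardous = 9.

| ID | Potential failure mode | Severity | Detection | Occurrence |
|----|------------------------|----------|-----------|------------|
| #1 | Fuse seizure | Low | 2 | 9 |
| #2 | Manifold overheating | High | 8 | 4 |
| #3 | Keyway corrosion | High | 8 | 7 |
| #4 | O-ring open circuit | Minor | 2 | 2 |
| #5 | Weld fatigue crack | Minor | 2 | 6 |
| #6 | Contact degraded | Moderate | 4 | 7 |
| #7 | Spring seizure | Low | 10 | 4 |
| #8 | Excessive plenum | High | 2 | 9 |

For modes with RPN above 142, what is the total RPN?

1008

RPN = Severity × Occurrence × Detection:
  #1: 4 × 9 × 2 = 72
  #2: 8 × 4 × 8 = 256
  #3: 8 × 7 × 8 = 448
  #4: 2 × 2 × 2 = 8
  #5: 2 × 6 × 2 = 24
  #6: 5 × 7 × 4 = 140
  #7: 4 × 4 × 10 = 160
  #8: 8 × 9 × 2 = 144
RPN > 142: #2 (256), #3 (448), #7 (160), #8 (144).
Sum: 256 + 448 + 160 + 144 = 1008.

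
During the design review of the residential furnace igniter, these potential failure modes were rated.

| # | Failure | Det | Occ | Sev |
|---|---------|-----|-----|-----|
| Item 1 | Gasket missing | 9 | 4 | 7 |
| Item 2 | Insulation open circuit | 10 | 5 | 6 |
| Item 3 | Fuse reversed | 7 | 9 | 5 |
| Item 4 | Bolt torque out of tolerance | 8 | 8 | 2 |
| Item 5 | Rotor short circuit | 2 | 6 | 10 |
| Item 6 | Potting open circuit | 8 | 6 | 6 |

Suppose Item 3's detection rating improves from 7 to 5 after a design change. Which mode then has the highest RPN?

Item 2

RPN = Severity × Occurrence × Detection:
  Item 1: 7 × 4 × 9 = 252
  Item 2: 6 × 5 × 10 = 300
  Item 3: 5 × 9 × 7 = 315
  Item 4: 2 × 8 × 8 = 128
  Item 5: 10 × 6 × 2 = 120
  Item 6: 6 × 6 × 8 = 288
After action: Item 3 → 5 × 9 × 5 = 225.
Revised RPNs: Item 2=300, Item 6=288, Item 1=252, Item 3=225, Item 4=128, Item 5=120.
Highest is now Item 2 (300).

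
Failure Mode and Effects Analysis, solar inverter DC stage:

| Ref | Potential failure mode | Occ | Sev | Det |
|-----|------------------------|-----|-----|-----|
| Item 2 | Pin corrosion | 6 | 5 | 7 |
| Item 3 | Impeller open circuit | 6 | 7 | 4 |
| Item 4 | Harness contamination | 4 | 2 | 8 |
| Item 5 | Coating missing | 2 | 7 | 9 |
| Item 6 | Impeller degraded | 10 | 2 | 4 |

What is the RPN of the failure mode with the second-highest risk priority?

168

RPN = Severity × Occurrence × Detection:
  Item 2: 5 × 6 × 7 = 210
  Item 3: 7 × 6 × 4 = 168
  Item 4: 2 × 4 × 8 = 64
  Item 5: 7 × 2 × 9 = 126
  Item 6: 2 × 10 × 4 = 80
Sorted descending: 210, 168, 126, 80, 64.
The second-highest RPN is 168 (Item 3).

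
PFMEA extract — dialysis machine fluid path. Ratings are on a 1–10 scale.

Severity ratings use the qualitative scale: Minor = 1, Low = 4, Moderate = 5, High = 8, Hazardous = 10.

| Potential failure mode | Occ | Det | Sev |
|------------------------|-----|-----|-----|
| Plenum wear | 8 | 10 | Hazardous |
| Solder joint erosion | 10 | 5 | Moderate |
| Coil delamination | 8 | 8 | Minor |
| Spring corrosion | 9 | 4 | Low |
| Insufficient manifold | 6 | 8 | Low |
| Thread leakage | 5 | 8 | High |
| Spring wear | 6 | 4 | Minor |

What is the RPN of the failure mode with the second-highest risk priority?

320

RPN = Severity × Occurrence × Detection:
  Plenum wear: 10 × 8 × 10 = 800
  Solder joint erosion: 5 × 10 × 5 = 250
  Coil delamination: 1 × 8 × 8 = 64
  Spring corrosion: 4 × 9 × 4 = 144
  Insufficient manifold: 4 × 6 × 8 = 192
  Thread leakage: 8 × 5 × 8 = 320
  Spring wear: 1 × 6 × 4 = 24
Sorted descending: 800, 320, 250, 192, 144, 64, 24.
The second-highest RPN is 320 (Thread leakage).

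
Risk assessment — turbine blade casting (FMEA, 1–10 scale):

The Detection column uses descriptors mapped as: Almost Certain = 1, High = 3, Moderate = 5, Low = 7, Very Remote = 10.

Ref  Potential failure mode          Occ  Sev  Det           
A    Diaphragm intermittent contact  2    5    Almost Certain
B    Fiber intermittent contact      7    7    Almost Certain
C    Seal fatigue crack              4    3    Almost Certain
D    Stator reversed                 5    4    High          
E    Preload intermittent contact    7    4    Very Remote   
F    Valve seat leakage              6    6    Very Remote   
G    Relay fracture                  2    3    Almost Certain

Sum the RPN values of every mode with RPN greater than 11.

RPN = Severity × Occurrence × Detection:
  A: 5 × 2 × 1 = 10
  B: 7 × 7 × 1 = 49
  C: 3 × 4 × 1 = 12
  D: 4 × 5 × 3 = 60
  E: 4 × 7 × 10 = 280
  F: 6 × 6 × 10 = 360
  G: 3 × 2 × 1 = 6
RPN > 11: B (49), C (12), D (60), E (280), F (360).
Sum: 49 + 12 + 60 + 280 + 360 = 761.

761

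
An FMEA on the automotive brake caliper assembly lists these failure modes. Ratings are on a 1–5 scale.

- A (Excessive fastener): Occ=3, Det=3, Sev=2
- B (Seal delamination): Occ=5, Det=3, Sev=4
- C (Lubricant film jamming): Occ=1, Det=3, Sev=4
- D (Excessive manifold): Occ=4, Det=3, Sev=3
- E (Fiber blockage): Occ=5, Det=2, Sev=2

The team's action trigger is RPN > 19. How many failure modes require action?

3

RPN = Severity × Occurrence × Detection:
  A: 2 × 3 × 3 = 18
  B: 4 × 5 × 3 = 60
  C: 4 × 1 × 3 = 12
  D: 3 × 4 × 3 = 36
  E: 2 × 5 × 2 = 20
Modes with RPN > 19: B (60), D (36), E (20) → 3.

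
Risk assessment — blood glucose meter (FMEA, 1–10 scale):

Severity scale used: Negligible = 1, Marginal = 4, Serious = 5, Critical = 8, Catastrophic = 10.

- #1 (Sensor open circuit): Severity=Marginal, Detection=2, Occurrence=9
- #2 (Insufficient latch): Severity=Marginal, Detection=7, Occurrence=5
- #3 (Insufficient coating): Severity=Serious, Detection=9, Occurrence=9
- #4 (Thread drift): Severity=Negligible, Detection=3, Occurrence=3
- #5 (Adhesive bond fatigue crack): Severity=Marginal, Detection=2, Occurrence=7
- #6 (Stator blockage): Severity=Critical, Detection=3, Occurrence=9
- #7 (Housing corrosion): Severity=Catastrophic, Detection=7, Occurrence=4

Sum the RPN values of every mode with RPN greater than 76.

1041

RPN = Severity × Occurrence × Detection:
  #1: 4 × 9 × 2 = 72
  #2: 4 × 5 × 7 = 140
  #3: 5 × 9 × 9 = 405
  #4: 1 × 3 × 3 = 9
  #5: 4 × 7 × 2 = 56
  #6: 8 × 9 × 3 = 216
  #7: 10 × 4 × 7 = 280
RPN > 76: #2 (140), #3 (405), #6 (216), #7 (280).
Sum: 140 + 405 + 216 + 280 = 1041.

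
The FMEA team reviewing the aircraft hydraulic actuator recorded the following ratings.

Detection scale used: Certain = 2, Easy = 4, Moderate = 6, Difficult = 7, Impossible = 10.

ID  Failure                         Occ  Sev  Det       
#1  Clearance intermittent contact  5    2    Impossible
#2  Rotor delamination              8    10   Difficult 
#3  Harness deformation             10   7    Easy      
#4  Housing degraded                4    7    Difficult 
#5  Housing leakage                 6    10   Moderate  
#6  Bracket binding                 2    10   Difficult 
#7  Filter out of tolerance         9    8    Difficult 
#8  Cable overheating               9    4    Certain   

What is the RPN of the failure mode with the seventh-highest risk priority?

RPN = Severity × Occurrence × Detection:
  #1: 2 × 5 × 10 = 100
  #2: 10 × 8 × 7 = 560
  #3: 7 × 10 × 4 = 280
  #4: 7 × 4 × 7 = 196
  #5: 10 × 6 × 6 = 360
  #6: 10 × 2 × 7 = 140
  #7: 8 × 9 × 7 = 504
  #8: 4 × 9 × 2 = 72
Sorted descending: 560, 504, 360, 280, 196, 140, 100, 72.
The seventh-highest RPN is 100 (#1).

100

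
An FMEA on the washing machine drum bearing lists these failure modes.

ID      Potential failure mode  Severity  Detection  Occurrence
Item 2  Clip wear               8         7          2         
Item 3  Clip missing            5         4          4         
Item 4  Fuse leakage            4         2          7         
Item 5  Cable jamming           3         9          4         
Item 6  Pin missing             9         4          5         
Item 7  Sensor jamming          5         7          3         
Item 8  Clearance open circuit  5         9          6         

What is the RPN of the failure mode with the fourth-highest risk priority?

108

RPN = Severity × Occurrence × Detection:
  Item 2: 8 × 2 × 7 = 112
  Item 3: 5 × 4 × 4 = 80
  Item 4: 4 × 7 × 2 = 56
  Item 5: 3 × 4 × 9 = 108
  Item 6: 9 × 5 × 4 = 180
  Item 7: 5 × 3 × 7 = 105
  Item 8: 5 × 6 × 9 = 270
Sorted descending: 270, 180, 112, 108, 105, 80, 56.
The fourth-highest RPN is 108 (Item 5).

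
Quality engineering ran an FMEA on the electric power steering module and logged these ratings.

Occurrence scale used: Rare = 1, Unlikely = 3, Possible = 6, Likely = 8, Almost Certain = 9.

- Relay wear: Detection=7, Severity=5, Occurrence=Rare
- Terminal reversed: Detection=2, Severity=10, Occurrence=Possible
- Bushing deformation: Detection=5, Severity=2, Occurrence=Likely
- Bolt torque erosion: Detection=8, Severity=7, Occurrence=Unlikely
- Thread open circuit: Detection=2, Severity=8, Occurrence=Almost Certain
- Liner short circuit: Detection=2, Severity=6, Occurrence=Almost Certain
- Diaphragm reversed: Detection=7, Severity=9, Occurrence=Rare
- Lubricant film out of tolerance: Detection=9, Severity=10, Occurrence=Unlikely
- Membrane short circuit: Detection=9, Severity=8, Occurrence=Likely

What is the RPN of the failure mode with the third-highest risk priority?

168

RPN = Severity × Occurrence × Detection:
  Relay wear: 5 × 1 × 7 = 35
  Terminal reversed: 10 × 6 × 2 = 120
  Bushing deformation: 2 × 8 × 5 = 80
  Bolt torque erosion: 7 × 3 × 8 = 168
  Thread open circuit: 8 × 9 × 2 = 144
  Liner short circuit: 6 × 9 × 2 = 108
  Diaphragm reversed: 9 × 1 × 7 = 63
  Lubricant film out of tolerance: 10 × 3 × 9 = 270
  Membrane short circuit: 8 × 8 × 9 = 576
Sorted descending: 576, 270, 168, 144, 120, 108, 80, 63, 35.
The third-highest RPN is 168 (Bolt torque erosion).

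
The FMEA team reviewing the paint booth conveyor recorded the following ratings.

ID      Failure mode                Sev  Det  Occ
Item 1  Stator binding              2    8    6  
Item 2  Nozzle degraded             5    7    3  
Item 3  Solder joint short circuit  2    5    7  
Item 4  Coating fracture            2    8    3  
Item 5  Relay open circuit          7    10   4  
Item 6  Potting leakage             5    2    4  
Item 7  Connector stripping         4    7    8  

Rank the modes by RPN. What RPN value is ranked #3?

105

RPN = Severity × Occurrence × Detection:
  Item 1: 2 × 6 × 8 = 96
  Item 2: 5 × 3 × 7 = 105
  Item 3: 2 × 7 × 5 = 70
  Item 4: 2 × 3 × 8 = 48
  Item 5: 7 × 4 × 10 = 280
  Item 6: 5 × 4 × 2 = 40
  Item 7: 4 × 8 × 7 = 224
Sorted descending: 280, 224, 105, 96, 70, 48, 40.
The third-highest RPN is 105 (Item 2).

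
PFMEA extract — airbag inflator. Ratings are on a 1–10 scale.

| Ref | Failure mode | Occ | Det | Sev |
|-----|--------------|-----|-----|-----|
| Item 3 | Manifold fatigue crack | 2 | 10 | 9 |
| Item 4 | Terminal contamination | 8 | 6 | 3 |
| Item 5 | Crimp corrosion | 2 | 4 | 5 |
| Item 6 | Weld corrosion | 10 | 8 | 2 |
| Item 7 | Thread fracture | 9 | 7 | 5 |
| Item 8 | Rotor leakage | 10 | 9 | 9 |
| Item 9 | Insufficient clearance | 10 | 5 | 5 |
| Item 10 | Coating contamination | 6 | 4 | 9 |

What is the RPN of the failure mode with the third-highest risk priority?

250

RPN = Severity × Occurrence × Detection:
  Item 3: 9 × 2 × 10 = 180
  Item 4: 3 × 8 × 6 = 144
  Item 5: 5 × 2 × 4 = 40
  Item 6: 2 × 10 × 8 = 160
  Item 7: 5 × 9 × 7 = 315
  Item 8: 9 × 10 × 9 = 810
  Item 9: 5 × 10 × 5 = 250
  Item 10: 9 × 6 × 4 = 216
Sorted descending: 810, 315, 250, 216, 180, 160, 144, 40.
The third-highest RPN is 250 (Item 9).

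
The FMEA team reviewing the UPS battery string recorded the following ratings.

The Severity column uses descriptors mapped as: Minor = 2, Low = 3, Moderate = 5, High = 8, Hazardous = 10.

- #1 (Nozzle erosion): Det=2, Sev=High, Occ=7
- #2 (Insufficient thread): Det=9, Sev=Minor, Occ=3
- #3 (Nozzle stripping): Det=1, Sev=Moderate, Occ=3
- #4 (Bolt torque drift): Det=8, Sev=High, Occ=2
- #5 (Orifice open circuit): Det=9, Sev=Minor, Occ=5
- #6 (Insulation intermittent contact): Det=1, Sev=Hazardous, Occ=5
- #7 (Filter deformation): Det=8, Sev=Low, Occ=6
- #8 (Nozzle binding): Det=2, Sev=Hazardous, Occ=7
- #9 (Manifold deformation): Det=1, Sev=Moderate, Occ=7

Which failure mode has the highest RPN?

#7

RPN = Severity × Occurrence × Detection:
  #1: 8 × 7 × 2 = 112
  #2: 2 × 3 × 9 = 54
  #3: 5 × 3 × 1 = 15
  #4: 8 × 2 × 8 = 128
  #5: 2 × 5 × 9 = 90
  #6: 10 × 5 × 1 = 50
  #7: 3 × 6 × 8 = 144
  #8: 10 × 7 × 2 = 140
  #9: 5 × 7 × 1 = 35
Highest RPN is 144 → #7.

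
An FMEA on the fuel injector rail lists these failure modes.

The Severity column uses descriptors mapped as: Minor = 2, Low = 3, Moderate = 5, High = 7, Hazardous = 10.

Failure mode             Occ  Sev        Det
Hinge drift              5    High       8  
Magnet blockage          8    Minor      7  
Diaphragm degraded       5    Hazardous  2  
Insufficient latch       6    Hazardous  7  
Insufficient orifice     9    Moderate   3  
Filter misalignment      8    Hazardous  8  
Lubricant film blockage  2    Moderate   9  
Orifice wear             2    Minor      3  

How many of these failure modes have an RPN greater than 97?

6

RPN = Severity × Occurrence × Detection:
  Hinge drift: 7 × 5 × 8 = 280
  Magnet blockage: 2 × 8 × 7 = 112
  Diaphragm degraded: 10 × 5 × 2 = 100
  Insufficient latch: 10 × 6 × 7 = 420
  Insufficient orifice: 5 × 9 × 3 = 135
  Filter misalignment: 10 × 8 × 8 = 640
  Lubricant film blockage: 5 × 2 × 9 = 90
  Orifice wear: 2 × 2 × 3 = 12
Modes with RPN > 97: Hinge drift (280), Magnet blockage (112), Diaphragm degraded (100), Insufficient latch (420), Insufficient orifice (135), Filter misalignment (640) → 6.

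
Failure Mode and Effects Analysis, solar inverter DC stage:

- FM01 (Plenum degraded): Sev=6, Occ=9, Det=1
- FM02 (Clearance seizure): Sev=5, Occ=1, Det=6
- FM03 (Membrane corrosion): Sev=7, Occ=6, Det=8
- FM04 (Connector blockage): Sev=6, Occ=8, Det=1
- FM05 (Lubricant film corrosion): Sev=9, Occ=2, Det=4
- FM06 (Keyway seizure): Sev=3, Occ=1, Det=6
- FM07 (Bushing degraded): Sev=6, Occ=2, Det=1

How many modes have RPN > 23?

RPN = Severity × Occurrence × Detection:
  FM01: 6 × 9 × 1 = 54
  FM02: 5 × 1 × 6 = 30
  FM03: 7 × 6 × 8 = 336
  FM04: 6 × 8 × 1 = 48
  FM05: 9 × 2 × 4 = 72
  FM06: 3 × 1 × 6 = 18
  FM07: 6 × 2 × 1 = 12
Modes with RPN > 23: FM01 (54), FM02 (30), FM03 (336), FM04 (48), FM05 (72) → 5.

5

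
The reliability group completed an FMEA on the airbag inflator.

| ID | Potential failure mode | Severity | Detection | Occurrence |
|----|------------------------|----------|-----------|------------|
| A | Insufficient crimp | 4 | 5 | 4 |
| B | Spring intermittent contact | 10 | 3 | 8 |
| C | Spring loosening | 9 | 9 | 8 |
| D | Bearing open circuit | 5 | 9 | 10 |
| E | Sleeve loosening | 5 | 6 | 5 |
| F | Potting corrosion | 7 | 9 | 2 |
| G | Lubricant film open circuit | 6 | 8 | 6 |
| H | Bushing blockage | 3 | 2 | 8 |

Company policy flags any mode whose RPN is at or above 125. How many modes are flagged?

RPN = Severity × Occurrence × Detection:
  A: 4 × 4 × 5 = 80
  B: 10 × 8 × 3 = 240
  C: 9 × 8 × 9 = 648
  D: 5 × 10 × 9 = 450
  E: 5 × 5 × 6 = 150
  F: 7 × 2 × 9 = 126
  G: 6 × 6 × 8 = 288
  H: 3 × 8 × 2 = 48
Modes with RPN ≥ 125: B (240), C (648), D (450), E (150), F (126), G (288) → 6.

6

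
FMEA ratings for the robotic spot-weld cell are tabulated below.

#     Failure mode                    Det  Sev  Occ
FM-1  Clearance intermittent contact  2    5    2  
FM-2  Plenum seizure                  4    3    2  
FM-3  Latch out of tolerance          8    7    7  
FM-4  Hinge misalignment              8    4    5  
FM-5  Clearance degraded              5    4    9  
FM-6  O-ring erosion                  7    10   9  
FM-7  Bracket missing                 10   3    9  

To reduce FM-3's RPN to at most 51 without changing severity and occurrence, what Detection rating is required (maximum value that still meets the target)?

FM-3: S=7, O=7, D=8 → current RPN = 392.
Fixed product = 49. Need 49 × D ≤ 51, so D ≤ 51/49 = 1.04.
Maximum integer Detection rating = 1 (gives RPN 49; D=2 would give 98 > 51).

1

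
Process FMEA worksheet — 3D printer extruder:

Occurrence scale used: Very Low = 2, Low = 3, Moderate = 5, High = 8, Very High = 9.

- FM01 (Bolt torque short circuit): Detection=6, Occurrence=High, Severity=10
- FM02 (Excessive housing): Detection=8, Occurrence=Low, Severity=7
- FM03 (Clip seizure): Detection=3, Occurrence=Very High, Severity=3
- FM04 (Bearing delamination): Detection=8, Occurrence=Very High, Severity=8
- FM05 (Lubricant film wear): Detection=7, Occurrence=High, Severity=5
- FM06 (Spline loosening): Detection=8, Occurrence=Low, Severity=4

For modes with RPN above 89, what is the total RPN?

1600

RPN = Severity × Occurrence × Detection:
  FM01: 10 × 8 × 6 = 480
  FM02: 7 × 3 × 8 = 168
  FM03: 3 × 9 × 3 = 81
  FM04: 8 × 9 × 8 = 576
  FM05: 5 × 8 × 7 = 280
  FM06: 4 × 3 × 8 = 96
RPN > 89: FM01 (480), FM02 (168), FM04 (576), FM05 (280), FM06 (96).
Sum: 480 + 168 + 576 + 280 + 96 = 1600.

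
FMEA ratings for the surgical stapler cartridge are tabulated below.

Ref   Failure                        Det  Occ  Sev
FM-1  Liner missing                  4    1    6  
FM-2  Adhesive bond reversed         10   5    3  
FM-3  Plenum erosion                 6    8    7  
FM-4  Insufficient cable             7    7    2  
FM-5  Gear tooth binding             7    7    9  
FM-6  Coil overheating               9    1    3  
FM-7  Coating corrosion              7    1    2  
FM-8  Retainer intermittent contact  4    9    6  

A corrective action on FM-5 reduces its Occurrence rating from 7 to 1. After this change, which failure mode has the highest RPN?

FM-3

RPN = Severity × Occurrence × Detection:
  FM-1: 6 × 1 × 4 = 24
  FM-2: 3 × 5 × 10 = 150
  FM-3: 7 × 8 × 6 = 336
  FM-4: 2 × 7 × 7 = 98
  FM-5: 9 × 7 × 7 = 441
  FM-6: 3 × 1 × 9 = 27
  FM-7: 2 × 1 × 7 = 14
  FM-8: 6 × 9 × 4 = 216
After action: FM-5 → 9 × 1 × 7 = 63.
Revised RPNs: FM-3=336, FM-8=216, FM-2=150, FM-4=98, FM-5=63, FM-6=27, FM-1=24, FM-7=14.
Highest is now FM-3 (336).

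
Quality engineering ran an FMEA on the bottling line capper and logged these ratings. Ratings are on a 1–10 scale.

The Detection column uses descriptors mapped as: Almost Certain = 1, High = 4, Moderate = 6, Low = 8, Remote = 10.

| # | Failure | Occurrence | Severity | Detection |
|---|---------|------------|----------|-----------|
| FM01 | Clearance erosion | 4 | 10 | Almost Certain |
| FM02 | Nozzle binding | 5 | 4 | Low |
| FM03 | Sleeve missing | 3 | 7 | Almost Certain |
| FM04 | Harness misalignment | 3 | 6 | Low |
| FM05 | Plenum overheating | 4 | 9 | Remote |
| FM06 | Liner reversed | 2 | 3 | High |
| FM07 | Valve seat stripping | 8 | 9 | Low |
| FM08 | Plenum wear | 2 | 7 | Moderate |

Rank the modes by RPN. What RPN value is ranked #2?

RPN = Severity × Occurrence × Detection:
  FM01: 10 × 4 × 1 = 40
  FM02: 4 × 5 × 8 = 160
  FM03: 7 × 3 × 1 = 21
  FM04: 6 × 3 × 8 = 144
  FM05: 9 × 4 × 10 = 360
  FM06: 3 × 2 × 4 = 24
  FM07: 9 × 8 × 8 = 576
  FM08: 7 × 2 × 6 = 84
Sorted descending: 576, 360, 160, 144, 84, 40, 24, 21.
The second-highest RPN is 360 (FM05).

360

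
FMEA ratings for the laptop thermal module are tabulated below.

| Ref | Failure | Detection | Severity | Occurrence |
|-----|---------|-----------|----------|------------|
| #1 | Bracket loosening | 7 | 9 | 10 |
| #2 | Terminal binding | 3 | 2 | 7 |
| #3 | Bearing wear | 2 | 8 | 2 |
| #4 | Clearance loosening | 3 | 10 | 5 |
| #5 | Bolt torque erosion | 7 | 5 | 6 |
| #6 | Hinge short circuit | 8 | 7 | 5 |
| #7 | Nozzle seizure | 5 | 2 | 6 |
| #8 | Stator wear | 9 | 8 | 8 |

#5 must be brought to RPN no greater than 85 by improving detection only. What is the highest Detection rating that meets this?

#5: S=5, O=6, D=7 → current RPN = 210.
Fixed product = 30. Need 30 × D ≤ 85, so D ≤ 85/30 = 2.83.
Maximum integer Detection rating = 2 (gives RPN 60; D=3 would give 90 > 85).

2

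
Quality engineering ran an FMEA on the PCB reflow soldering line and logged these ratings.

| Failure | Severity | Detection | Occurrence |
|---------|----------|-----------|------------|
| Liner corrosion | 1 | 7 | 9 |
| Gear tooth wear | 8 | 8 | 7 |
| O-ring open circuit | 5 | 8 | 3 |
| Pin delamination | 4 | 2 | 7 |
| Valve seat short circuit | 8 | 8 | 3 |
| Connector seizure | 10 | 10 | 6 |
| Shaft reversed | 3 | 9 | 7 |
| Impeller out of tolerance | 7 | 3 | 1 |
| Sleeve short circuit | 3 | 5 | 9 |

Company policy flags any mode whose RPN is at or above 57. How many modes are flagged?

7

RPN = Severity × Occurrence × Detection:
  Liner corrosion: 1 × 9 × 7 = 63
  Gear tooth wear: 8 × 7 × 8 = 448
  O-ring open circuit: 5 × 3 × 8 = 120
  Pin delamination: 4 × 7 × 2 = 56
  Valve seat short circuit: 8 × 3 × 8 = 192
  Connector seizure: 10 × 6 × 10 = 600
  Shaft reversed: 3 × 7 × 9 = 189
  Impeller out of tolerance: 7 × 1 × 3 = 21
  Sleeve short circuit: 3 × 9 × 5 = 135
Modes with RPN ≥ 57: Liner corrosion (63), Gear tooth wear (448), O-ring open circuit (120), Valve seat short circuit (192), Connector seizure (600), Shaft reversed (189), Sleeve short circuit (135) → 7.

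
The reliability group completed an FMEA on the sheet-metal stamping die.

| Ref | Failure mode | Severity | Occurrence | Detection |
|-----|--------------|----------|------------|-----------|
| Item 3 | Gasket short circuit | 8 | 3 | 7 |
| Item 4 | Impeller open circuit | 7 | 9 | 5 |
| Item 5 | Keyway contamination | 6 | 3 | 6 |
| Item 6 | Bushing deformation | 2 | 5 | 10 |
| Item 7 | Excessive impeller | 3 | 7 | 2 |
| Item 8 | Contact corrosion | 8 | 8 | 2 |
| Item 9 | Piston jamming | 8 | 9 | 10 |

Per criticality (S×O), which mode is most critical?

Criticality = Severity × Occurrence:
  Item 3: 8 × 3 = 24
  Item 4: 7 × 9 = 63
  Item 5: 6 × 3 = 18
  Item 6: 2 × 5 = 10
  Item 7: 3 × 7 = 21
  Item 8: 8 × 8 = 64
  Item 9: 8 × 9 = 72
Highest criticality is 72 → Item 9.

Item 9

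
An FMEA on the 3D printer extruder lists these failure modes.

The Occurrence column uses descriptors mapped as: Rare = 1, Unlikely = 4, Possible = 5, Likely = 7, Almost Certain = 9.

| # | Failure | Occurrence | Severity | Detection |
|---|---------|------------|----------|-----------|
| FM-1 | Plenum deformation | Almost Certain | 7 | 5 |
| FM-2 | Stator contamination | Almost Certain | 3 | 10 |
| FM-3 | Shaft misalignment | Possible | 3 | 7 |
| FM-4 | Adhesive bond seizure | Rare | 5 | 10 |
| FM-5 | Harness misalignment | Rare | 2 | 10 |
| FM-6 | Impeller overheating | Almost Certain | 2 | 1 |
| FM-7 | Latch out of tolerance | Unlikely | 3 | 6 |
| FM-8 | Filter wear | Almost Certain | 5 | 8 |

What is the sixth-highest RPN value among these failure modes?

RPN = Severity × Occurrence × Detection:
  FM-1: 7 × 9 × 5 = 315
  FM-2: 3 × 9 × 10 = 270
  FM-3: 3 × 5 × 7 = 105
  FM-4: 5 × 1 × 10 = 50
  FM-5: 2 × 1 × 10 = 20
  FM-6: 2 × 9 × 1 = 18
  FM-7: 3 × 4 × 6 = 72
  FM-8: 5 × 9 × 8 = 360
Sorted descending: 360, 315, 270, 105, 72, 50, 20, 18.
The sixth-highest RPN is 50 (FM-4).

50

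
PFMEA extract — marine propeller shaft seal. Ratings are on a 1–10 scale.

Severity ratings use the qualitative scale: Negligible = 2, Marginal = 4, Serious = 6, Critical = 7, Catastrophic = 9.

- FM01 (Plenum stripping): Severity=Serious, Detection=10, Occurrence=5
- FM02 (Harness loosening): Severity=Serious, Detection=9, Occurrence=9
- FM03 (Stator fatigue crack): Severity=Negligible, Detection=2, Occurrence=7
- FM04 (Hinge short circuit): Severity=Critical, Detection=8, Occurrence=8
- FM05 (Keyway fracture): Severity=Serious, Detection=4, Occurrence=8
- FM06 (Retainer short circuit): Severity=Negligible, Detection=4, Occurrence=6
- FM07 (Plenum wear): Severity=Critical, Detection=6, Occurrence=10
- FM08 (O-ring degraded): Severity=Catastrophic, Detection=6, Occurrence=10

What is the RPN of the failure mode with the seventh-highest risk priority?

48

RPN = Severity × Occurrence × Detection:
  FM01: 6 × 5 × 10 = 300
  FM02: 6 × 9 × 9 = 486
  FM03: 2 × 7 × 2 = 28
  FM04: 7 × 8 × 8 = 448
  FM05: 6 × 8 × 4 = 192
  FM06: 2 × 6 × 4 = 48
  FM07: 7 × 10 × 6 = 420
  FM08: 9 × 10 × 6 = 540
Sorted descending: 540, 486, 448, 420, 300, 192, 48, 28.
The seventh-highest RPN is 48 (FM06).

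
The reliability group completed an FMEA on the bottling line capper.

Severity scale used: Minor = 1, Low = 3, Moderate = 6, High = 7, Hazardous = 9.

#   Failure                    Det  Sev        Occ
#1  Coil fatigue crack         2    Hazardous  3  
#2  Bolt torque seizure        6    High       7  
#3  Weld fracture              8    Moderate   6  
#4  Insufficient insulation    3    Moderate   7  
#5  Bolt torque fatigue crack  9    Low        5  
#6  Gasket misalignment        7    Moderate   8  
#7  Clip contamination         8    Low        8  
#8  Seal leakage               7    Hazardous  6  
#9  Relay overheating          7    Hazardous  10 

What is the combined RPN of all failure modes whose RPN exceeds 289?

RPN = Severity × Occurrence × Detection:
  #1: 9 × 3 × 2 = 54
  #2: 7 × 7 × 6 = 294
  #3: 6 × 6 × 8 = 288
  #4: 6 × 7 × 3 = 126
  #5: 3 × 5 × 9 = 135
  #6: 6 × 8 × 7 = 336
  #7: 3 × 8 × 8 = 192
  #8: 9 × 6 × 7 = 378
  #9: 9 × 10 × 7 = 630
RPN > 289: #2 (294), #6 (336), #8 (378), #9 (630).
Sum: 294 + 336 + 378 + 630 = 1638.

1638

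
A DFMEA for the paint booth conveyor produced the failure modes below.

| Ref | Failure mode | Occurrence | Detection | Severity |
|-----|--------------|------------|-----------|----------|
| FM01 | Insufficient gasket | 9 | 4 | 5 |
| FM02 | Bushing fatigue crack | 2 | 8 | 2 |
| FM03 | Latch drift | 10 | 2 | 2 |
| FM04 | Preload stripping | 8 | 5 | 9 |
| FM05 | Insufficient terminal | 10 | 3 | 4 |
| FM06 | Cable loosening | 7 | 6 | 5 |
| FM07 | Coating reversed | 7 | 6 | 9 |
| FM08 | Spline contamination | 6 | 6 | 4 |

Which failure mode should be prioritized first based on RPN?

RPN = Severity × Occurrence × Detection:
  FM01: 5 × 9 × 4 = 180
  FM02: 2 × 2 × 8 = 32
  FM03: 2 × 10 × 2 = 40
  FM04: 9 × 8 × 5 = 360
  FM05: 4 × 10 × 3 = 120
  FM06: 5 × 7 × 6 = 210
  FM07: 9 × 7 × 6 = 378
  FM08: 4 × 6 × 6 = 144
Highest RPN is 378 → FM07.

FM07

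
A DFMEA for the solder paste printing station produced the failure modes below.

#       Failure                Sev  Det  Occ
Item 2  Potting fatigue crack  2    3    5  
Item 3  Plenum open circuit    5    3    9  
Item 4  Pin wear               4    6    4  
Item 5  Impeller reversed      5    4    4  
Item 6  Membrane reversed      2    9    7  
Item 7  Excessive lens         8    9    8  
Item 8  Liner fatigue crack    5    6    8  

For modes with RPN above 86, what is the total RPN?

1173

RPN = Severity × Occurrence × Detection:
  Item 2: 2 × 5 × 3 = 30
  Item 3: 5 × 9 × 3 = 135
  Item 4: 4 × 4 × 6 = 96
  Item 5: 5 × 4 × 4 = 80
  Item 6: 2 × 7 × 9 = 126
  Item 7: 8 × 8 × 9 = 576
  Item 8: 5 × 8 × 6 = 240
RPN > 86: Item 3 (135), Item 4 (96), Item 6 (126), Item 7 (576), Item 8 (240).
Sum: 135 + 96 + 126 + 576 + 240 = 1173.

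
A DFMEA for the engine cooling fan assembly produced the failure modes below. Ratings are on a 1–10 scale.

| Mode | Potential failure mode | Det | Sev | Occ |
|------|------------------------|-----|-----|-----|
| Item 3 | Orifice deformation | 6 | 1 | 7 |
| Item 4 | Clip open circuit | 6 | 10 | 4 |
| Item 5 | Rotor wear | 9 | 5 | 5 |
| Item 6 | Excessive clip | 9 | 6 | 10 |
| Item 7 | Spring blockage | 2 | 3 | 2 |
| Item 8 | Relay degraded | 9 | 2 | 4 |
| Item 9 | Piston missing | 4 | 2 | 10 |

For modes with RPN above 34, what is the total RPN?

RPN = Severity × Occurrence × Detection:
  Item 3: 1 × 7 × 6 = 42
  Item 4: 10 × 4 × 6 = 240
  Item 5: 5 × 5 × 9 = 225
  Item 6: 6 × 10 × 9 = 540
  Item 7: 3 × 2 × 2 = 12
  Item 8: 2 × 4 × 9 = 72
  Item 9: 2 × 10 × 4 = 80
RPN > 34: Item 3 (42), Item 4 (240), Item 5 (225), Item 6 (540), Item 8 (72), Item 9 (80).
Sum: 42 + 240 + 225 + 540 + 72 + 80 = 1199.

1199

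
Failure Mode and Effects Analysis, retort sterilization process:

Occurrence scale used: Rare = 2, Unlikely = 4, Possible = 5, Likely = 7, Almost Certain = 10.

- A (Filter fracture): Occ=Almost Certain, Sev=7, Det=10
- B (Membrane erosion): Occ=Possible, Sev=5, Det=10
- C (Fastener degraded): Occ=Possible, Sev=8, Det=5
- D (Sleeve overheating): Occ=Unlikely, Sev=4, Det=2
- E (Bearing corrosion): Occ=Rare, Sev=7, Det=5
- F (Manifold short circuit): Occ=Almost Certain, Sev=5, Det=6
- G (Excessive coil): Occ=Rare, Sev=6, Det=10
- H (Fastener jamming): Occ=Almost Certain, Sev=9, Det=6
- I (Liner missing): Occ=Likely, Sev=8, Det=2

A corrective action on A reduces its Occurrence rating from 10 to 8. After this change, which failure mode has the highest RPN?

A

RPN = Severity × Occurrence × Detection:
  A: 7 × 10 × 10 = 700
  B: 5 × 5 × 10 = 250
  C: 8 × 5 × 5 = 200
  D: 4 × 4 × 2 = 32
  E: 7 × 2 × 5 = 70
  F: 5 × 10 × 6 = 300
  G: 6 × 2 × 10 = 120
  H: 9 × 10 × 6 = 540
  I: 8 × 7 × 2 = 112
After action: A → 7 × 8 × 10 = 560.
Revised RPNs: A=560, H=540, F=300, B=250, C=200, G=120, I=112, E=70, D=32.
Highest is now A (560).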